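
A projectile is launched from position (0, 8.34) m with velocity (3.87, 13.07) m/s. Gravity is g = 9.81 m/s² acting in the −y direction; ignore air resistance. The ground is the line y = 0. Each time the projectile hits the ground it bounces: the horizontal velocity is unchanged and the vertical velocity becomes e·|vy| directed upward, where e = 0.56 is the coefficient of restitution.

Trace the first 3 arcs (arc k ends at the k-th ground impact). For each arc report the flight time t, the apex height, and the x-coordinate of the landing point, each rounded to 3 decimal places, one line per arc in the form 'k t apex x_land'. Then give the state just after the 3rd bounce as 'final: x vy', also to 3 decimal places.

1 3.197 17.047 12.371
2 2.088 5.346 20.451
3 1.169 1.676 24.976
final: 24.976 3.212

Arc 1: start y=8.340, vy=13.070 → t=3.197, apex=17.047, x_land=12.371, impact vy=-18.288
  bounce: vy ← 0.56·18.288 = 10.241
Arc 2: start y=0.000, vy=10.241 → t=2.088, apex=5.346, x_land=20.451, impact vy=-10.241
  bounce: vy ← 0.56·10.241 = 5.735
Arc 3: start y=0.000, vy=5.735 → t=1.169, apex=1.676, x_land=24.976, impact vy=-5.735
  bounce: vy ← 0.56·5.735 = 3.212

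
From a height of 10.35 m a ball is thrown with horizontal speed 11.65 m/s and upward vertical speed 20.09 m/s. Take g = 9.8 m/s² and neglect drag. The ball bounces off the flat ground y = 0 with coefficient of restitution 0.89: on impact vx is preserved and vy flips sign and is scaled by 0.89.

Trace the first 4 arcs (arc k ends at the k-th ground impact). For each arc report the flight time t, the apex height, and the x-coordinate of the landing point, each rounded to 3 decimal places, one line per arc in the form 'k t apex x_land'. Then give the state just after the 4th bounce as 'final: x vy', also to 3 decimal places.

Arc 1: start y=10.350, vy=20.090 → t=4.563, apex=30.942, x_land=53.158, impact vy=-24.627
  bounce: vy ← 0.89·24.627 = 21.918
Arc 2: start y=0.000, vy=21.918 → t=4.473, apex=24.509, x_land=105.268, impact vy=-21.918
  bounce: vy ← 0.89·21.918 = 19.507
Arc 3: start y=0.000, vy=19.507 → t=3.981, apex=19.414, x_land=151.646, impact vy=-19.507
  bounce: vy ← 0.89·19.507 = 17.361
Arc 4: start y=0.000, vy=17.361 → t=3.543, apex=15.378, x_land=192.923, impact vy=-17.361
  bounce: vy ← 0.89·17.361 = 15.451

1 4.563 30.942 53.158
2 4.473 24.509 105.268
3 3.981 19.414 151.646
4 3.543 15.378 192.923
final: 192.923 15.451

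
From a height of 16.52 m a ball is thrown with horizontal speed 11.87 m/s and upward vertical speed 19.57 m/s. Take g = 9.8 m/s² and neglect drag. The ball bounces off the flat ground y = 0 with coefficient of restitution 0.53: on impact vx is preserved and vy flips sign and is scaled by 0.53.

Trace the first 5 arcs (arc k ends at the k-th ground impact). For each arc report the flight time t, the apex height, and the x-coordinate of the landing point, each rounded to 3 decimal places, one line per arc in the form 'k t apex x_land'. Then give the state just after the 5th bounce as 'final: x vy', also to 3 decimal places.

Arc 1: start y=16.520, vy=19.570 → t=4.710, apex=36.060, x_land=55.904, impact vy=-26.585
  bounce: vy ← 0.53·26.585 = 14.090
Arc 2: start y=0.000, vy=14.090 → t=2.876, apex=10.129, x_land=90.037, impact vy=-14.090
  bounce: vy ← 0.53·14.090 = 7.468
Arc 3: start y=0.000, vy=7.468 → t=1.524, apex=2.845, x_land=108.128, impact vy=-7.468
  bounce: vy ← 0.53·7.468 = 3.958
Arc 4: start y=0.000, vy=3.958 → t=0.808, apex=0.799, x_land=117.715, impact vy=-3.958
  bounce: vy ← 0.53·3.958 = 2.098
Arc 5: start y=0.000, vy=2.098 → t=0.428, apex=0.225, x_land=122.797, impact vy=-2.098
  bounce: vy ← 0.53·2.098 = 1.112

1 4.710 36.060 55.904
2 2.876 10.129 90.037
3 1.524 2.845 108.128
4 0.808 0.799 117.715
5 0.428 0.225 122.797
final: 122.797 1.112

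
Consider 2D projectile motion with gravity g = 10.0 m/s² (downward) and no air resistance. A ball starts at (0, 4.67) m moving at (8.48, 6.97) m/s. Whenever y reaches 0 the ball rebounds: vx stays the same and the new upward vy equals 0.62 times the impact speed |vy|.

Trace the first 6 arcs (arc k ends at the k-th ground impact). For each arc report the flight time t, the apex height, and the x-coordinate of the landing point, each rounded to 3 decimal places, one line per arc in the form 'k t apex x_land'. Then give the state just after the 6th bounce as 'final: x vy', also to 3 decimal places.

Arc 1: start y=4.670, vy=6.970 → t=1.889, apex=7.099, x_land=16.015, impact vy=-11.916
  bounce: vy ← 0.62·11.916 = 7.388
Arc 2: start y=0.000, vy=7.388 → t=1.478, apex=2.729, x_land=28.544, impact vy=-7.388
  bounce: vy ← 0.62·7.388 = 4.580
Arc 3: start y=0.000, vy=4.580 → t=0.916, apex=1.049, x_land=36.313, impact vy=-4.580
  bounce: vy ← 0.62·4.580 = 2.840
Arc 4: start y=0.000, vy=2.840 → t=0.568, apex=0.403, x_land=41.129, impact vy=-2.840
  bounce: vy ← 0.62·2.840 = 1.761
Arc 5: start y=0.000, vy=1.761 → t=0.352, apex=0.155, x_land=44.115, impact vy=-1.761
  bounce: vy ← 0.62·1.761 = 1.092
Arc 6: start y=0.000, vy=1.092 → t=0.218, apex=0.060, x_land=45.967, impact vy=-1.092
  bounce: vy ← 0.62·1.092 = 0.677

1 1.889 7.099 16.015
2 1.478 2.729 28.544
3 0.916 1.049 36.313
4 0.568 0.403 41.129
5 0.352 0.155 44.115
6 0.218 0.060 45.967
final: 45.967 0.677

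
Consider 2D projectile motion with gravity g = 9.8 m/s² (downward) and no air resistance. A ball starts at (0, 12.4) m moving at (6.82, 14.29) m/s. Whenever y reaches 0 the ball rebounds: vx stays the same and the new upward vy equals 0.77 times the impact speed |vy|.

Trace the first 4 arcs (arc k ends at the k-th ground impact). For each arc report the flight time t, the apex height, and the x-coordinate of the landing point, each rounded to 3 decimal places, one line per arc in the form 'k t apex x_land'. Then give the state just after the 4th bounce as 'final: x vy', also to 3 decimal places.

Arc 1: start y=12.400, vy=14.290 → t=3.616, apex=22.819, x_land=24.662, impact vy=-21.148
  bounce: vy ← 0.77·21.148 = 16.284
Arc 2: start y=0.000, vy=16.284 → t=3.323, apex=13.529, x_land=47.327, impact vy=-16.284
  bounce: vy ← 0.77·16.284 = 12.539
Arc 3: start y=0.000, vy=12.539 → t=2.559, apex=8.021, x_land=64.779, impact vy=-12.539
  bounce: vy ← 0.77·12.539 = 9.655
Arc 4: start y=0.000, vy=9.655 → t=1.970, apex=4.756, x_land=78.217, impact vy=-9.655
  bounce: vy ← 0.77·9.655 = 7.434

1 3.616 22.819 24.662
2 3.323 13.529 47.327
3 2.559 8.021 64.779
4 1.970 4.756 78.217
final: 78.217 7.434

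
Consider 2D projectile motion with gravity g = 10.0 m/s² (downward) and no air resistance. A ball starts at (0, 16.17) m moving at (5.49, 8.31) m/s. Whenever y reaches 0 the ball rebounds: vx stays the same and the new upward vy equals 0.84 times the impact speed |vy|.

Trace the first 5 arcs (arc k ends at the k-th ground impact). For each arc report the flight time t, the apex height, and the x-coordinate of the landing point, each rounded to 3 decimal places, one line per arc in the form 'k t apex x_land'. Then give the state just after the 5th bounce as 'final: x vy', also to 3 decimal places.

Arc 1: start y=16.170, vy=8.310 → t=2.812, apex=19.623, x_land=15.438, impact vy=-19.811
  bounce: vy ← 0.84·19.811 = 16.641
Arc 2: start y=0.000, vy=16.641 → t=3.328, apex=13.846, x_land=33.710, impact vy=-16.641
  bounce: vy ← 0.84·16.641 = 13.978
Arc 3: start y=0.000, vy=13.978 → t=2.796, apex=9.770, x_land=49.058, impact vy=-13.978
  bounce: vy ← 0.84·13.978 = 11.742
Arc 4: start y=0.000, vy=11.742 → t=2.348, apex=6.893, x_land=61.950, impact vy=-11.742
  bounce: vy ← 0.84·11.742 = 9.863
Arc 5: start y=0.000, vy=9.863 → t=1.973, apex=4.864, x_land=72.780, impact vy=-9.863
  bounce: vy ← 0.84·9.863 = 8.285

1 2.812 19.623 15.438
2 3.328 13.846 33.710
3 2.796 9.770 49.058
4 2.348 6.893 61.950
5 1.973 4.864 72.780
final: 72.780 8.285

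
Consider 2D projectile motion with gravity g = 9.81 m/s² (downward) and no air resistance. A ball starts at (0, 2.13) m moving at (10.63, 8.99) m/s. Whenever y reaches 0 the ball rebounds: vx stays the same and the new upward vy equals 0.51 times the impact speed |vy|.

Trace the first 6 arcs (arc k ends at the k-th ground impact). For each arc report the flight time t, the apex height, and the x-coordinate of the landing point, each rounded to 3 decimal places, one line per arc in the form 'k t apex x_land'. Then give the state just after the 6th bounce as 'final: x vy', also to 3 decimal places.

1 2.045 6.249 21.740
2 1.151 1.625 33.979
3 0.587 0.423 40.220
4 0.299 0.110 43.403
5 0.153 0.029 45.027
6 0.078 0.007 45.855
final: 45.855 0.195

Arc 1: start y=2.130, vy=8.990 → t=2.045, apex=6.249, x_land=21.740, impact vy=-11.073
  bounce: vy ← 0.51·11.073 = 5.647
Arc 2: start y=0.000, vy=5.647 → t=1.151, apex=1.625, x_land=33.979, impact vy=-5.647
  bounce: vy ← 0.51·5.647 = 2.880
Arc 3: start y=0.000, vy=2.880 → t=0.587, apex=0.423, x_land=40.220, impact vy=-2.880
  bounce: vy ← 0.51·2.880 = 1.469
Arc 4: start y=0.000, vy=1.469 → t=0.299, apex=0.110, x_land=43.403, impact vy=-1.469
  bounce: vy ← 0.51·1.469 = 0.749
Arc 5: start y=0.000, vy=0.749 → t=0.153, apex=0.029, x_land=45.027, impact vy=-0.749
  bounce: vy ← 0.51·0.749 = 0.382
Arc 6: start y=0.000, vy=0.382 → t=0.078, apex=0.007, x_land=45.855, impact vy=-0.382
  bounce: vy ← 0.51·0.382 = 0.195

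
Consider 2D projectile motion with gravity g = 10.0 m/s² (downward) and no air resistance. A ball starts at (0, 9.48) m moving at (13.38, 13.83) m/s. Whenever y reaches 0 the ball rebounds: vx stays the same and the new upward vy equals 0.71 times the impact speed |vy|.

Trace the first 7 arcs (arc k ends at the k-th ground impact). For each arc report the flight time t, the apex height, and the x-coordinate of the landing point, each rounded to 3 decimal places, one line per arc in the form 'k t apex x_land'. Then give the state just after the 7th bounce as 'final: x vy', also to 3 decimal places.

1 3.335 19.043 44.617
2 2.771 9.600 81.696
3 1.968 4.839 108.022
4 1.397 2.439 126.714
5 0.992 1.230 139.985
6 0.704 0.620 149.408
7 0.500 0.312 156.098
final: 156.098 1.775

Arc 1: start y=9.480, vy=13.830 → t=3.335, apex=19.043, x_land=44.617, impact vy=-19.516
  bounce: vy ← 0.71·19.516 = 13.856
Arc 2: start y=0.000, vy=13.856 → t=2.771, apex=9.600, x_land=81.696, impact vy=-13.856
  bounce: vy ← 0.71·13.856 = 9.838
Arc 3: start y=0.000, vy=9.838 → t=1.968, apex=4.839, x_land=108.022, impact vy=-9.838
  bounce: vy ← 0.71·9.838 = 6.985
Arc 4: start y=0.000, vy=6.985 → t=1.397, apex=2.439, x_land=126.714, impact vy=-6.985
  bounce: vy ← 0.71·6.985 = 4.959
Arc 5: start y=0.000, vy=4.959 → t=0.992, apex=1.230, x_land=139.985, impact vy=-4.959
  bounce: vy ← 0.71·4.959 = 3.521
Arc 6: start y=0.000, vy=3.521 → t=0.704, apex=0.620, x_land=149.408, impact vy=-3.521
  bounce: vy ← 0.71·3.521 = 2.500
Arc 7: start y=0.000, vy=2.500 → t=0.500, apex=0.312, x_land=156.098, impact vy=-2.500
  bounce: vy ← 0.71·2.500 = 1.775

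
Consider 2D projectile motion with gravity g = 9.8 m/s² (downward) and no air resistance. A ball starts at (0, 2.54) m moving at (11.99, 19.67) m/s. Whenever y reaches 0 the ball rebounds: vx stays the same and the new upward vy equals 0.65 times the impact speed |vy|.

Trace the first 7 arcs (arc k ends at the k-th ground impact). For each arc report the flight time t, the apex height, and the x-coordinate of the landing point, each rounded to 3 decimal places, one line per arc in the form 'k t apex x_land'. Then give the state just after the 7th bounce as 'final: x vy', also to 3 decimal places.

Arc 1: start y=2.540, vy=19.670 → t=4.140, apex=22.280, x_land=49.633, impact vy=-20.897
  bounce: vy ← 0.65·20.897 = 13.583
Arc 2: start y=0.000, vy=13.583 → t=2.772, apex=9.413, x_land=82.870, impact vy=-13.583
  bounce: vy ← 0.65·13.583 = 8.829
Arc 3: start y=0.000, vy=8.829 → t=1.802, apex=3.977, x_land=104.474, impact vy=-8.829
  bounce: vy ← 0.65·8.829 = 5.739
Arc 4: start y=0.000, vy=5.739 → t=1.171, apex=1.680, x_land=118.517, impact vy=-5.739
  bounce: vy ← 0.65·5.739 = 3.730
Arc 5: start y=0.000, vy=3.730 → t=0.761, apex=0.710, x_land=127.645, impact vy=-3.730
  bounce: vy ← 0.65·3.730 = 2.425
Arc 6: start y=0.000, vy=2.425 → t=0.495, apex=0.300, x_land=133.578, impact vy=-2.425
  bounce: vy ← 0.65·2.425 = 1.576
Arc 7: start y=0.000, vy=1.576 → t=0.322, apex=0.127, x_land=137.434, impact vy=-1.576
  bounce: vy ← 0.65·1.576 = 1.024

1 4.140 22.280 49.633
2 2.772 9.413 82.870
3 1.802 3.977 104.474
4 1.171 1.680 118.517
5 0.761 0.710 127.645
6 0.495 0.300 133.578
7 0.322 0.127 137.434
final: 137.434 1.024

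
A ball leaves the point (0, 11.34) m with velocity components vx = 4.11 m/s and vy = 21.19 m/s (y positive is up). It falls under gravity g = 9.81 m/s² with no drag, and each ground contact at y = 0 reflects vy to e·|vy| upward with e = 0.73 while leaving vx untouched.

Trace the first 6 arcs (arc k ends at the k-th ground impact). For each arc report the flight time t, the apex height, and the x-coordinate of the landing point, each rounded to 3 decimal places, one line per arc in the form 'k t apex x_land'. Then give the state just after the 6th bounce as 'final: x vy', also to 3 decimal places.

1 4.802 34.226 19.734
2 3.857 18.239 35.585
3 2.815 9.719 47.156
4 2.055 5.180 55.603
5 1.500 2.760 61.769
6 1.095 1.471 66.271
final: 66.271 3.922

Arc 1: start y=11.340, vy=21.190 → t=4.802, apex=34.226, x_land=19.734, impact vy=-25.913
  bounce: vy ← 0.73·25.913 = 18.917
Arc 2: start y=0.000, vy=18.917 → t=3.857, apex=18.239, x_land=35.585, impact vy=-18.917
  bounce: vy ← 0.73·18.917 = 13.809
Arc 3: start y=0.000, vy=13.809 → t=2.815, apex=9.719, x_land=47.156, impact vy=-13.809
  bounce: vy ← 0.73·13.809 = 10.081
Arc 4: start y=0.000, vy=10.081 → t=2.055, apex=5.180, x_land=55.603, impact vy=-10.081
  bounce: vy ← 0.73·10.081 = 7.359
Arc 5: start y=0.000, vy=7.359 → t=1.500, apex=2.760, x_land=61.769, impact vy=-7.359
  bounce: vy ← 0.73·7.359 = 5.372
Arc 6: start y=0.000, vy=5.372 → t=1.095, apex=1.471, x_land=66.271, impact vy=-5.372
  bounce: vy ← 0.73·5.372 = 3.922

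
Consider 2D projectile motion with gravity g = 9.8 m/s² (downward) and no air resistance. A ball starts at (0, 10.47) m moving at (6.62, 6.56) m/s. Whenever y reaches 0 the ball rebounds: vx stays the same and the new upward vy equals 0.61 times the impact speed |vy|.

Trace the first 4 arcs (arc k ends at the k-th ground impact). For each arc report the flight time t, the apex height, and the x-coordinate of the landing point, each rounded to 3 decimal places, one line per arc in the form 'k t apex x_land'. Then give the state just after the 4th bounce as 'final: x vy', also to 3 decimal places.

1 2.277 12.666 15.075
2 1.961 4.713 28.059
3 1.196 1.754 35.980
4 0.730 0.653 40.812
final: 40.812 2.182

Arc 1: start y=10.470, vy=6.560 → t=2.277, apex=12.666, x_land=15.075, impact vy=-15.756
  bounce: vy ← 0.61·15.756 = 9.611
Arc 2: start y=0.000, vy=9.611 → t=1.961, apex=4.713, x_land=28.059, impact vy=-9.611
  bounce: vy ← 0.61·9.611 = 5.863
Arc 3: start y=0.000, vy=5.863 → t=1.196, apex=1.754, x_land=35.980, impact vy=-5.863
  bounce: vy ← 0.61·5.863 = 3.576
Arc 4: start y=0.000, vy=3.576 → t=0.730, apex=0.653, x_land=40.812, impact vy=-3.576
  bounce: vy ← 0.61·3.576 = 2.182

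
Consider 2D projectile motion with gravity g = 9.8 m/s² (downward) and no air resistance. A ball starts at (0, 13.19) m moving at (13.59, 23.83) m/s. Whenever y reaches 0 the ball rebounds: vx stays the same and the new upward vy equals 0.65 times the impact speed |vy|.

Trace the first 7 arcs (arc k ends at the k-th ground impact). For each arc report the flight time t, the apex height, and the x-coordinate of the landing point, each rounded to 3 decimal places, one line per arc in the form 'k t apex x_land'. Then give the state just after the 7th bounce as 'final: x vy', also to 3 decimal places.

1 5.365 42.163 72.910
2 3.813 17.814 124.734
3 2.479 7.526 158.420
4 1.611 3.180 180.315
5 1.047 1.343 194.548
6 0.681 0.568 203.798
7 0.442 0.240 209.812
final: 209.812 1.409

Arc 1: start y=13.190, vy=23.830 → t=5.365, apex=42.163, x_land=72.910, impact vy=-28.747
  bounce: vy ← 0.65·28.747 = 18.686
Arc 2: start y=0.000, vy=18.686 → t=3.813, apex=17.814, x_land=124.734, impact vy=-18.686
  bounce: vy ← 0.65·18.686 = 12.146
Arc 3: start y=0.000, vy=12.146 → t=2.479, apex=7.526, x_land=158.420, impact vy=-12.146
  bounce: vy ← 0.65·12.146 = 7.895
Arc 4: start y=0.000, vy=7.895 → t=1.611, apex=3.180, x_land=180.315, impact vy=-7.895
  bounce: vy ← 0.65·7.895 = 5.132
Arc 5: start y=0.000, vy=5.132 → t=1.047, apex=1.343, x_land=194.548, impact vy=-5.132
  bounce: vy ← 0.65·5.132 = 3.335
Arc 6: start y=0.000, vy=3.335 → t=0.681, apex=0.568, x_land=203.798, impact vy=-3.335
  bounce: vy ← 0.65·3.335 = 2.168
Arc 7: start y=0.000, vy=2.168 → t=0.442, apex=0.240, x_land=209.812, impact vy=-2.168
  bounce: vy ← 0.65·2.168 = 1.409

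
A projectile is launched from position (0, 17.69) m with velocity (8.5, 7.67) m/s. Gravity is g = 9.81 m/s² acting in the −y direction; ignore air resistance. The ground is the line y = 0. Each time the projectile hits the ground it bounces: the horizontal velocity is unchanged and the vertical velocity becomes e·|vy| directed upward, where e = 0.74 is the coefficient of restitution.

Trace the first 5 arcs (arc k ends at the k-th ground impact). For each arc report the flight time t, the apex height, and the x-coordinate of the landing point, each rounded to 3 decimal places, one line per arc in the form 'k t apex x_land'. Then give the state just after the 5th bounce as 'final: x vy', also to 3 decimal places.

1 2.836 20.688 24.103
2 3.040 11.329 49.938
3 2.249 6.204 69.057
4 1.664 3.397 83.205
5 1.232 1.860 93.674
final: 93.674 4.471

Arc 1: start y=17.690, vy=7.670 → t=2.836, apex=20.688, x_land=24.103, impact vy=-20.147
  bounce: vy ← 0.74·20.147 = 14.909
Arc 2: start y=0.000, vy=14.909 → t=3.040, apex=11.329, x_land=49.938, impact vy=-14.909
  bounce: vy ← 0.74·14.909 = 11.033
Arc 3: start y=0.000, vy=11.033 → t=2.249, apex=6.204, x_land=69.057, impact vy=-11.033
  bounce: vy ← 0.74·11.033 = 8.164
Arc 4: start y=0.000, vy=8.164 → t=1.664, apex=3.397, x_land=83.205, impact vy=-8.164
  bounce: vy ← 0.74·8.164 = 6.041
Arc 5: start y=0.000, vy=6.041 → t=1.232, apex=1.860, x_land=93.674, impact vy=-6.041
  bounce: vy ← 0.74·6.041 = 4.471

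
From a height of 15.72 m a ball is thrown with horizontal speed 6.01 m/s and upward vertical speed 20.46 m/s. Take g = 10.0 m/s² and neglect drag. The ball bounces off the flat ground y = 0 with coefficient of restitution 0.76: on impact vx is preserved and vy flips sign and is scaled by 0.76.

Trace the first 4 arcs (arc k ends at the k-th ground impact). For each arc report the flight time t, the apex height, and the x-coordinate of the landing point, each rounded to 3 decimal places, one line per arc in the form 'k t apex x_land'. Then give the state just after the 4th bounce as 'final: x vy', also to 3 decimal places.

1 4.753 36.651 28.568
2 4.115 21.169 53.301
3 3.128 12.227 72.098
4 2.377 7.063 86.383
final: 86.383 9.033

Arc 1: start y=15.720, vy=20.460 → t=4.753, apex=36.651, x_land=28.568, impact vy=-27.074
  bounce: vy ← 0.76·27.074 = 20.576
Arc 2: start y=0.000, vy=20.576 → t=4.115, apex=21.169, x_land=53.301, impact vy=-20.576
  bounce: vy ← 0.76·20.576 = 15.638
Arc 3: start y=0.000, vy=15.638 → t=3.128, apex=12.227, x_land=72.098, impact vy=-15.638
  bounce: vy ← 0.76·15.638 = 11.885
Arc 4: start y=0.000, vy=11.885 → t=2.377, apex=7.063, x_land=86.383, impact vy=-11.885
  bounce: vy ← 0.76·11.885 = 9.033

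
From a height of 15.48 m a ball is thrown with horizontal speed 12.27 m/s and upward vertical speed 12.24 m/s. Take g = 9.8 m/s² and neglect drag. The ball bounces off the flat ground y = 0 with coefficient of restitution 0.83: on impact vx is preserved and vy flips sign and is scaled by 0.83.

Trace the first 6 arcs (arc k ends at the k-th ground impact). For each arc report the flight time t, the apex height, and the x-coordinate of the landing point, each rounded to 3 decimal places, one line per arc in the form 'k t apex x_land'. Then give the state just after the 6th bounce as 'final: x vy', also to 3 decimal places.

1 3.421 23.124 41.980
2 3.606 15.930 86.227
3 2.993 10.974 122.952
4 2.484 7.560 153.434
5 2.062 5.208 178.733
6 1.711 3.588 199.732
final: 199.732 6.960

Arc 1: start y=15.480, vy=12.240 → t=3.421, apex=23.124, x_land=41.980, impact vy=-21.289
  bounce: vy ← 0.83·21.289 = 17.670
Arc 2: start y=0.000, vy=17.670 → t=3.606, apex=15.930, x_land=86.227, impact vy=-17.670
  bounce: vy ← 0.83·17.670 = 14.666
Arc 3: start y=0.000, vy=14.666 → t=2.993, apex=10.974, x_land=122.952, impact vy=-14.666
  bounce: vy ← 0.83·14.666 = 12.173
Arc 4: start y=0.000, vy=12.173 → t=2.484, apex=7.560, x_land=153.434, impact vy=-12.173
  bounce: vy ← 0.83·12.173 = 10.103
Arc 5: start y=0.000, vy=10.103 → t=2.062, apex=5.208, x_land=178.733, impact vy=-10.103
  bounce: vy ← 0.83·10.103 = 8.386
Arc 6: start y=0.000, vy=8.386 → t=1.711, apex=3.588, x_land=199.732, impact vy=-8.386
  bounce: vy ← 0.83·8.386 = 6.960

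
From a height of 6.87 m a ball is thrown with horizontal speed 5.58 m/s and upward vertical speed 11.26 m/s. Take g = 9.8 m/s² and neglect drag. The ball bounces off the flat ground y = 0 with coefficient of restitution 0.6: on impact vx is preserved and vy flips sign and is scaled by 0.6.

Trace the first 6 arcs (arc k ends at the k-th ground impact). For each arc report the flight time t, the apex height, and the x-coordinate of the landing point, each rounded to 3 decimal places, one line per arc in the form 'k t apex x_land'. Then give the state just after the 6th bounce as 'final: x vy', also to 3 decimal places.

Arc 1: start y=6.870, vy=11.260 → t=2.799, apex=13.339, x_land=15.618, impact vy=-16.169
  bounce: vy ← 0.6·16.169 = 9.701
Arc 2: start y=0.000, vy=9.701 → t=1.980, apex=4.802, x_land=26.666, impact vy=-9.701
  bounce: vy ← 0.6·9.701 = 5.821
Arc 3: start y=0.000, vy=5.821 → t=1.188, apex=1.729, x_land=33.294, impact vy=-5.821
  bounce: vy ← 0.6·5.821 = 3.493
Arc 4: start y=0.000, vy=3.493 → t=0.713, apex=0.622, x_land=37.271, impact vy=-3.493
  bounce: vy ← 0.6·3.493 = 2.096
Arc 5: start y=0.000, vy=2.096 → t=0.428, apex=0.224, x_land=39.658, impact vy=-2.096
  bounce: vy ← 0.6·2.096 = 1.257
Arc 6: start y=0.000, vy=1.257 → t=0.257, apex=0.081, x_land=41.090, impact vy=-1.257
  bounce: vy ← 0.6·1.257 = 0.754

1 2.799 13.339 15.618
2 1.980 4.802 26.666
3 1.188 1.729 33.294
4 0.713 0.622 37.271
5 0.428 0.224 39.658
6 0.257 0.081 41.090
final: 41.090 0.754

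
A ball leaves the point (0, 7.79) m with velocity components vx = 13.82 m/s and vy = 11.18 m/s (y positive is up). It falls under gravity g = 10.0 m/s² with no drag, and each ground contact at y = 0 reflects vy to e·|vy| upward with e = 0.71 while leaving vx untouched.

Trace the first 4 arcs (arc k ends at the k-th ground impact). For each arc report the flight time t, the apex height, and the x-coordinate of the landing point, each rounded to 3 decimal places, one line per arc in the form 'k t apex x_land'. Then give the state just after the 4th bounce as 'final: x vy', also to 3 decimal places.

1 2.794 14.040 38.609
2 2.379 7.077 71.493
3 1.689 3.568 94.841
4 1.199 1.798 111.418
final: 111.418 4.258

Arc 1: start y=7.790, vy=11.180 → t=2.794, apex=14.040, x_land=38.609, impact vy=-16.757
  bounce: vy ← 0.71·16.757 = 11.897
Arc 2: start y=0.000, vy=11.897 → t=2.379, apex=7.077, x_land=71.493, impact vy=-11.897
  bounce: vy ← 0.71·11.897 = 8.447
Arc 3: start y=0.000, vy=8.447 → t=1.689, apex=3.568, x_land=94.841, impact vy=-8.447
  bounce: vy ← 0.71·8.447 = 5.997
Arc 4: start y=0.000, vy=5.997 → t=1.199, apex=1.798, x_land=111.418, impact vy=-5.997
  bounce: vy ← 0.71·5.997 = 4.258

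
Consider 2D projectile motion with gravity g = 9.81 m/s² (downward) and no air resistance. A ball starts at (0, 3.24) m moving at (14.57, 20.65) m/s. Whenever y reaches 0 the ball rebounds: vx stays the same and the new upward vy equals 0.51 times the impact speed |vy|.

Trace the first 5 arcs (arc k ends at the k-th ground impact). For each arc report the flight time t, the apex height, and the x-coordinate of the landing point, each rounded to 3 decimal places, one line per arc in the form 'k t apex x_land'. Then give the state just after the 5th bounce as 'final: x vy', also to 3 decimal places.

Arc 1: start y=3.240, vy=20.650 → t=4.361, apex=24.974, x_land=63.546, impact vy=-22.136
  bounce: vy ← 0.51·22.136 = 11.289
Arc 2: start y=0.000, vy=11.289 → t=2.302, apex=6.496, x_land=97.080, impact vy=-11.289
  bounce: vy ← 0.51·11.289 = 5.758
Arc 3: start y=0.000, vy=5.758 → t=1.174, apex=1.690, x_land=114.182, impact vy=-5.758
  bounce: vy ← 0.51·5.758 = 2.936
Arc 4: start y=0.000, vy=2.936 → t=0.599, apex=0.439, x_land=122.905, impact vy=-2.936
  bounce: vy ← 0.51·2.936 = 1.498
Arc 5: start y=0.000, vy=1.498 → t=0.305, apex=0.114, x_land=127.353, impact vy=-1.498
  bounce: vy ← 0.51·1.498 = 0.764

1 4.361 24.974 63.546
2 2.302 6.496 97.080
3 1.174 1.690 114.182
4 0.599 0.439 122.905
5 0.305 0.114 127.353
final: 127.353 0.764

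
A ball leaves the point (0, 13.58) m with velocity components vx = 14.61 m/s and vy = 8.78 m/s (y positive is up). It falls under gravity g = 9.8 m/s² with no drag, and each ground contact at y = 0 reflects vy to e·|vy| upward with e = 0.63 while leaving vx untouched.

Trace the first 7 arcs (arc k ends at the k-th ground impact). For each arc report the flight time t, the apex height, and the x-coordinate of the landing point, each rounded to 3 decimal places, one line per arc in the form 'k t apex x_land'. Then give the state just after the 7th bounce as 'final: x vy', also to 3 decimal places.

1 2.786 17.513 40.710
2 2.382 6.951 75.512
3 1.501 2.759 97.437
4 0.945 1.095 111.250
5 0.596 0.435 119.952
6 0.375 0.172 125.435
7 0.236 0.068 128.888
final: 128.888 0.730

Arc 1: start y=13.580, vy=8.780 → t=2.786, apex=17.513, x_land=40.710, impact vy=-18.527
  bounce: vy ← 0.63·18.527 = 11.672
Arc 2: start y=0.000, vy=11.672 → t=2.382, apex=6.951, x_land=75.512, impact vy=-11.672
  bounce: vy ← 0.63·11.672 = 7.353
Arc 3: start y=0.000, vy=7.353 → t=1.501, apex=2.759, x_land=97.437, impact vy=-7.353
  bounce: vy ← 0.63·7.353 = 4.633
Arc 4: start y=0.000, vy=4.633 → t=0.945, apex=1.095, x_land=111.250, impact vy=-4.633
  bounce: vy ← 0.63·4.633 = 2.919
Arc 5: start y=0.000, vy=2.919 → t=0.596, apex=0.435, x_land=119.952, impact vy=-2.919
  bounce: vy ← 0.63·2.919 = 1.839
Arc 6: start y=0.000, vy=1.839 → t=0.375, apex=0.172, x_land=125.435, impact vy=-1.839
  bounce: vy ← 0.63·1.839 = 1.158
Arc 7: start y=0.000, vy=1.158 → t=0.236, apex=0.068, x_land=128.888, impact vy=-1.158
  bounce: vy ← 0.63·1.158 = 0.730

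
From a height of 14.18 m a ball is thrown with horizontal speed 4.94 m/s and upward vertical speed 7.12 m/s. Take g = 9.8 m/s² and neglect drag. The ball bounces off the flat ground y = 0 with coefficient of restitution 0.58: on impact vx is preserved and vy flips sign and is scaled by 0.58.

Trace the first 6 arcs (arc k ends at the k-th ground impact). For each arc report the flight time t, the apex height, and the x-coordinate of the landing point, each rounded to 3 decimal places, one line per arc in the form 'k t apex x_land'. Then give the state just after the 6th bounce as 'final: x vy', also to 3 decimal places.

1 2.576 16.766 12.727
2 2.146 5.640 23.327
3 1.245 1.897 29.475
4 0.722 0.638 33.041
5 0.419 0.215 35.109
6 0.243 0.072 36.309
final: 36.309 0.690

Arc 1: start y=14.180, vy=7.120 → t=2.576, apex=16.766, x_land=12.727, impact vy=-18.128
  bounce: vy ← 0.58·18.128 = 10.514
Arc 2: start y=0.000, vy=10.514 → t=2.146, apex=5.640, x_land=23.327, impact vy=-10.514
  bounce: vy ← 0.58·10.514 = 6.098
Arc 3: start y=0.000, vy=6.098 → t=1.245, apex=1.897, x_land=29.475, impact vy=-6.098
  bounce: vy ← 0.58·6.098 = 3.537
Arc 4: start y=0.000, vy=3.537 → t=0.722, apex=0.638, x_land=33.041, impact vy=-3.537
  bounce: vy ← 0.58·3.537 = 2.051
Arc 5: start y=0.000, vy=2.051 → t=0.419, apex=0.215, x_land=35.109, impact vy=-2.051
  bounce: vy ← 0.58·2.051 = 1.190
Arc 6: start y=0.000, vy=1.190 → t=0.243, apex=0.072, x_land=36.309, impact vy=-1.190
  bounce: vy ← 0.58·1.190 = 0.690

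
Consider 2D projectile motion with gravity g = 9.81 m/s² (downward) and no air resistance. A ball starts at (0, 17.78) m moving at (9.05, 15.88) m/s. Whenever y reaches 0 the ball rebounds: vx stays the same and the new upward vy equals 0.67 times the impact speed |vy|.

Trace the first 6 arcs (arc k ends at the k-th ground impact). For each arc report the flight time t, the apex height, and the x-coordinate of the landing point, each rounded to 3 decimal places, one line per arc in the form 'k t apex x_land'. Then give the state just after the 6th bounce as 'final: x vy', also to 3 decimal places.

1 4.118 30.633 37.266
2 3.349 13.751 67.572
3 2.244 6.173 87.877
4 1.503 2.771 101.481
5 1.007 1.244 110.596
6 0.675 0.558 116.703
final: 116.703 2.218

Arc 1: start y=17.780, vy=15.880 → t=4.118, apex=30.633, x_land=37.266, impact vy=-24.516
  bounce: vy ← 0.67·24.516 = 16.425
Arc 2: start y=0.000, vy=16.425 → t=3.349, apex=13.751, x_land=67.572, impact vy=-16.425
  bounce: vy ← 0.67·16.425 = 11.005
Arc 3: start y=0.000, vy=11.005 → t=2.244, apex=6.173, x_land=87.877, impact vy=-11.005
  bounce: vy ← 0.67·11.005 = 7.373
Arc 4: start y=0.000, vy=7.373 → t=1.503, apex=2.771, x_land=101.481, impact vy=-7.373
  bounce: vy ← 0.67·7.373 = 4.940
Arc 5: start y=0.000, vy=4.940 → t=1.007, apex=1.244, x_land=110.596, impact vy=-4.940
  bounce: vy ← 0.67·4.940 = 3.310
Arc 6: start y=0.000, vy=3.310 → t=0.675, apex=0.558, x_land=116.703, impact vy=-3.310
  bounce: vy ← 0.67·3.310 = 2.218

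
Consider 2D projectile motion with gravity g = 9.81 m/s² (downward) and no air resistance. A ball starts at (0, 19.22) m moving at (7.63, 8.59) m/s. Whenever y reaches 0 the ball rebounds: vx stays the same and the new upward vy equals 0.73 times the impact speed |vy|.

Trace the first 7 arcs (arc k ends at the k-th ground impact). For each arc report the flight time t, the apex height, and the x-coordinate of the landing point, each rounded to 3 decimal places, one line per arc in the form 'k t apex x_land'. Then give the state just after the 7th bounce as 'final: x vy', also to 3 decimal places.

Arc 1: start y=19.220, vy=8.590 → t=3.040, apex=22.981, x_land=23.196, impact vy=-21.234
  bounce: vy ← 0.73·21.234 = 15.501
Arc 2: start y=0.000, vy=15.501 → t=3.160, apex=12.247, x_land=47.309, impact vy=-15.501
  bounce: vy ← 0.73·15.501 = 11.316
Arc 3: start y=0.000, vy=11.316 → t=2.307, apex=6.526, x_land=64.911, impact vy=-11.316
  bounce: vy ← 0.73·11.316 = 8.260
Arc 4: start y=0.000, vy=8.260 → t=1.684, apex=3.478, x_land=77.761, impact vy=-8.260
  bounce: vy ← 0.73·8.260 = 6.030
Arc 5: start y=0.000, vy=6.030 → t=1.229, apex=1.853, x_land=87.141, impact vy=-6.030
  bounce: vy ← 0.73·6.030 = 4.402
Arc 6: start y=0.000, vy=4.402 → t=0.897, apex=0.988, x_land=93.988, impact vy=-4.402
  bounce: vy ← 0.73·4.402 = 3.213
Arc 7: start y=0.000, vy=3.213 → t=0.655, apex=0.526, x_land=98.987, impact vy=-3.213
  bounce: vy ← 0.73·3.213 = 2.346

1 3.040 22.981 23.196
2 3.160 12.247 47.309
3 2.307 6.526 64.911
4 1.684 3.478 77.761
5 1.229 1.853 87.141
6 0.897 0.988 93.988
7 0.655 0.526 98.987
final: 98.987 2.346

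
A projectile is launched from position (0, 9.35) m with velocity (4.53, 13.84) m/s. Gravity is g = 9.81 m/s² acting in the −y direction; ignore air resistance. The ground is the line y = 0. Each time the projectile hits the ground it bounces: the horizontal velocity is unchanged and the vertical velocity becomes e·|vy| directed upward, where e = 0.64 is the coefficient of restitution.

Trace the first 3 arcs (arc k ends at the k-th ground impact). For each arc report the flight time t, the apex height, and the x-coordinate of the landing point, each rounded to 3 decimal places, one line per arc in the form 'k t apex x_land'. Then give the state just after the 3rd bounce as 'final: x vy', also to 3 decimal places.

Arc 1: start y=9.350, vy=13.840 → t=3.385, apex=19.113, x_land=15.333, impact vy=-19.365
  bounce: vy ← 0.64·19.365 = 12.393
Arc 2: start y=0.000, vy=12.393 → t=2.527, apex=7.829, x_land=26.779, impact vy=-12.393
  bounce: vy ← 0.64·12.393 = 7.932
Arc 3: start y=0.000, vy=7.932 → t=1.617, apex=3.207, x_land=34.104, impact vy=-7.932
  bounce: vy ← 0.64·7.932 = 5.076

1 3.385 19.113 15.333
2 2.527 7.829 26.779
3 1.617 3.207 34.104
final: 34.104 5.076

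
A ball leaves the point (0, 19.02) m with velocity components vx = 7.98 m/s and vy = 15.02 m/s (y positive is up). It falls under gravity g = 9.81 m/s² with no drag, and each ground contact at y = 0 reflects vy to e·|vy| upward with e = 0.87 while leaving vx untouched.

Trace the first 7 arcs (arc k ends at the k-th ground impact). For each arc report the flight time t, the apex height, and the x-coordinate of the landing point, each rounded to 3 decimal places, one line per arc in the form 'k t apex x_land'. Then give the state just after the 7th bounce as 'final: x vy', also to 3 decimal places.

1 4.025 30.518 32.123
2 4.340 23.099 66.758
3 3.776 17.484 96.891
4 3.285 13.234 123.106
5 2.858 10.017 145.913
6 2.486 7.582 165.755
7 2.163 5.738 183.018
final: 183.018 9.231

Arc 1: start y=19.020, vy=15.020 → t=4.025, apex=30.518, x_land=32.123, impact vy=-24.470
  bounce: vy ← 0.87·24.470 = 21.289
Arc 2: start y=0.000, vy=21.289 → t=4.340, apex=23.099, x_land=66.758, impact vy=-21.289
  bounce: vy ← 0.87·21.289 = 18.521
Arc 3: start y=0.000, vy=18.521 → t=3.776, apex=17.484, x_land=96.891, impact vy=-18.521
  bounce: vy ← 0.87·18.521 = 16.113
Arc 4: start y=0.000, vy=16.113 → t=3.285, apex=13.234, x_land=123.106, impact vy=-16.113
  bounce: vy ← 0.87·16.113 = 14.019
Arc 5: start y=0.000, vy=14.019 → t=2.858, apex=10.017, x_land=145.913, impact vy=-14.019
  bounce: vy ← 0.87·14.019 = 12.196
Arc 6: start y=0.000, vy=12.196 → t=2.486, apex=7.582, x_land=165.755, impact vy=-12.196
  bounce: vy ← 0.87·12.196 = 10.611
Arc 7: start y=0.000, vy=10.611 → t=2.163, apex=5.738, x_land=183.018, impact vy=-10.611
  bounce: vy ← 0.87·10.611 = 9.231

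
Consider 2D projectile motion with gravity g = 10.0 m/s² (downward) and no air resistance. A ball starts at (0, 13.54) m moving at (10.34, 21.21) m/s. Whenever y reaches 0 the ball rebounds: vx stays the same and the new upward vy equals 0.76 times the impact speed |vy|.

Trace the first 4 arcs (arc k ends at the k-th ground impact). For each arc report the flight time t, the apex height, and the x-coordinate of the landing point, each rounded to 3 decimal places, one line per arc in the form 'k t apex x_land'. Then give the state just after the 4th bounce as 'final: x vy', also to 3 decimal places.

Arc 1: start y=13.540, vy=21.210 → t=4.806, apex=36.033, x_land=49.689, impact vy=-26.845
  bounce: vy ← 0.76·26.845 = 20.402
Arc 2: start y=0.000, vy=20.402 → t=4.080, apex=20.813, x_land=91.881, impact vy=-20.402
  bounce: vy ← 0.76·20.402 = 15.506
Arc 3: start y=0.000, vy=15.506 → t=3.101, apex=12.021, x_land=123.947, impact vy=-15.506
  bounce: vy ← 0.76·15.506 = 11.784
Arc 4: start y=0.000, vy=11.784 → t=2.357, apex=6.944, x_land=148.317, impact vy=-11.784
  bounce: vy ← 0.76·11.784 = 8.956

1 4.806 36.033 49.689
2 4.080 20.813 91.881
3 3.101 12.021 123.947
4 2.357 6.944 148.317
final: 148.317 8.956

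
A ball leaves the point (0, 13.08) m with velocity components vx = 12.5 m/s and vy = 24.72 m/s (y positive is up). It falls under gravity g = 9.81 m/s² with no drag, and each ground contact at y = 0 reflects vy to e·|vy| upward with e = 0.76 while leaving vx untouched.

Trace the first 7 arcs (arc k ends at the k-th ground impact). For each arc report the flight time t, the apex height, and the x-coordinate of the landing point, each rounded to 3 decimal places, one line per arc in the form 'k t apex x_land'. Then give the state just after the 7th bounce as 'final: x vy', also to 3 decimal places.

1 5.523 44.226 69.033
2 4.564 25.545 126.085
3 3.469 14.755 169.444
4 2.636 8.522 202.398
5 2.004 4.922 227.442
6 1.523 2.843 246.476
7 1.157 1.642 260.942
final: 260.942 4.314

Arc 1: start y=13.080, vy=24.720 → t=5.523, apex=44.226, x_land=69.033, impact vy=-29.457
  bounce: vy ← 0.76·29.457 = 22.387
Arc 2: start y=0.000, vy=22.387 → t=4.564, apex=25.545, x_land=126.085, impact vy=-22.387
  bounce: vy ← 0.76·22.387 = 17.014
Arc 3: start y=0.000, vy=17.014 → t=3.469, apex=14.755, x_land=169.444, impact vy=-17.014
  bounce: vy ← 0.76·17.014 = 12.931
Arc 4: start y=0.000, vy=12.931 → t=2.636, apex=8.522, x_land=202.398, impact vy=-12.931
  bounce: vy ← 0.76·12.931 = 9.827
Arc 5: start y=0.000, vy=9.827 → t=2.004, apex=4.922, x_land=227.442, impact vy=-9.827
  bounce: vy ← 0.76·9.827 = 7.469
Arc 6: start y=0.000, vy=7.469 → t=1.523, apex=2.843, x_land=246.476, impact vy=-7.469
  bounce: vy ← 0.76·7.469 = 5.676
Arc 7: start y=0.000, vy=5.676 → t=1.157, apex=1.642, x_land=260.942, impact vy=-5.676
  bounce: vy ← 0.76·5.676 = 4.314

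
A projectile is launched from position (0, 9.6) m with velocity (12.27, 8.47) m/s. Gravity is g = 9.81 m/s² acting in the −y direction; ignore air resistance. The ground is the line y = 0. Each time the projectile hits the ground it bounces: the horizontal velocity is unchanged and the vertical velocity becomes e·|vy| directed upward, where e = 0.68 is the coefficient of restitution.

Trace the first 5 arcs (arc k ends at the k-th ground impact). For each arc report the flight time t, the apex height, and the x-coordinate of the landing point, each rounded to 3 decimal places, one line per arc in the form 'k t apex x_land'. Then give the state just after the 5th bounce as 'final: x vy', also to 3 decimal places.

Arc 1: start y=9.600, vy=8.470 → t=2.507, apex=13.257, x_land=30.766, impact vy=-16.127
  bounce: vy ← 0.68·16.127 = 10.967
Arc 2: start y=0.000, vy=10.967 → t=2.236, apex=6.130, x_land=58.199, impact vy=-10.967
  bounce: vy ← 0.68·10.967 = 7.457
Arc 3: start y=0.000, vy=7.457 → t=1.520, apex=2.834, x_land=76.854, impact vy=-7.457
  bounce: vy ← 0.68·7.457 = 5.071
Arc 4: start y=0.000, vy=5.071 → t=1.034, apex=1.311, x_land=89.539, impact vy=-5.071
  bounce: vy ← 0.68·5.071 = 3.448
Arc 5: start y=0.000, vy=3.448 → t=0.703, apex=0.606, x_land=98.165, impact vy=-3.448
  bounce: vy ← 0.68·3.448 = 2.345

1 2.507 13.257 30.766
2 2.236 6.130 58.199
3 1.520 2.834 76.854
4 1.034 1.311 89.539
5 0.703 0.606 98.165
final: 98.165 2.345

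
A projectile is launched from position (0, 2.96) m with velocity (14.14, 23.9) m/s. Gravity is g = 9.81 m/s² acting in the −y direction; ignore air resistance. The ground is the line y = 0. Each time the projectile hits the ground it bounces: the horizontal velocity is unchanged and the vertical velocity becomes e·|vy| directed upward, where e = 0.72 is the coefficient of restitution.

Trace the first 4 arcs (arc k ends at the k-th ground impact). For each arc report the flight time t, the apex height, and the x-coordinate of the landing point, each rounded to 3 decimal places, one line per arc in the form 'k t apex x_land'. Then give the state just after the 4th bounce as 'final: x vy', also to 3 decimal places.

1 4.993 32.074 70.607
2 3.682 16.627 122.675
3 2.651 8.619 160.163
4 1.909 4.468 187.155
final: 187.155 6.741

Arc 1: start y=2.960, vy=23.900 → t=4.993, apex=32.074, x_land=70.607, impact vy=-25.086
  bounce: vy ← 0.72·25.086 = 18.062
Arc 2: start y=0.000, vy=18.062 → t=3.682, apex=16.627, x_land=122.675, impact vy=-18.062
  bounce: vy ← 0.72·18.062 = 13.004
Arc 3: start y=0.000, vy=13.004 → t=2.651, apex=8.619, x_land=160.163, impact vy=-13.004
  bounce: vy ← 0.72·13.004 = 9.363
Arc 4: start y=0.000, vy=9.363 → t=1.909, apex=4.468, x_land=187.155, impact vy=-9.363
  bounce: vy ← 0.72·9.363 = 6.741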